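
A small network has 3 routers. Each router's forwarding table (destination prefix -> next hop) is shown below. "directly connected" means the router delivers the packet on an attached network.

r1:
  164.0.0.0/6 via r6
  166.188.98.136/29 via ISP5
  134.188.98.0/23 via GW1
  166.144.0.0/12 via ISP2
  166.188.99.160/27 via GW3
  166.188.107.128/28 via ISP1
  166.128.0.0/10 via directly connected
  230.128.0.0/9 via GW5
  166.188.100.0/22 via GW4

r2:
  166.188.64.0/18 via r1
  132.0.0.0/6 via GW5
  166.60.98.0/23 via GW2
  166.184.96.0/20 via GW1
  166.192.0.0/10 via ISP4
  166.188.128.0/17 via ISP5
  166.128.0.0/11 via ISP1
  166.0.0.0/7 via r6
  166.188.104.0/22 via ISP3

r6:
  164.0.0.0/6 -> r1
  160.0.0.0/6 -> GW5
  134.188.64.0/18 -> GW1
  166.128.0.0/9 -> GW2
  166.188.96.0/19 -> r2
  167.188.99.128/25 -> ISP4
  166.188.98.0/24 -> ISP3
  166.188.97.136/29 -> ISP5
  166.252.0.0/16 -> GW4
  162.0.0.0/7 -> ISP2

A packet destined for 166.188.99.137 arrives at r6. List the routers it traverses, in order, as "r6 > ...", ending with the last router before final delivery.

r6 > r2 > r1

At r6: longest match for 166.188.99.137 is 166.188.96.0/19 -> r2
At r2: longest match for 166.188.99.137 is 166.188.64.0/18 -> r1
At r1: longest match for 166.188.99.137 is 166.128.0.0/10 -> directly connected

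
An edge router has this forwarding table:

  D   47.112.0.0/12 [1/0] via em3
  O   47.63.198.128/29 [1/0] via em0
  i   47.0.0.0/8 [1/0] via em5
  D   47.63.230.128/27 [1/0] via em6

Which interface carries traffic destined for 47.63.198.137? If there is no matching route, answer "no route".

Routes whose prefix contains 47.63.198.137:
  47.0.0.0/8 (47.0.0.0 - 47.255.255.255) -> em5
More-specific entries that do NOT match:
  47.63.198.128/29 (47.63.198.128 - 47.63.198.135) does not contain 47.63.198.137
  47.63.230.128/27 (47.63.230.128 - 47.63.230.159) does not contain 47.63.198.137
  47.112.0.0/12 (47.112.0.0 - 47.127.255.255) does not contain 47.63.198.137
Longest matching prefix is /8 -> interface em5.

em5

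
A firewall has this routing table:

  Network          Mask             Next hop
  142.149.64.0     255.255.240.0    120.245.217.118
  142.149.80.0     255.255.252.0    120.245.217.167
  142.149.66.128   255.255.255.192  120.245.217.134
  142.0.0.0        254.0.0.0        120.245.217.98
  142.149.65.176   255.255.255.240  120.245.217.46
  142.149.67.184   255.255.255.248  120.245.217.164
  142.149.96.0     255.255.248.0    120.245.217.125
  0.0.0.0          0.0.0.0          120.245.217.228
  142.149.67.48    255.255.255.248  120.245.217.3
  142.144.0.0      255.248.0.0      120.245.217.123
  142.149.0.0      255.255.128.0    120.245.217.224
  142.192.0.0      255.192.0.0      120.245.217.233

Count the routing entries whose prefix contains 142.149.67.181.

5

Prefixes containing 142.149.67.181:
  0.0.0.0/0 (default, matches everything)
  142.0.0.0/7 (142.0.0.0 - 143.255.255.255)
  142.144.0.0/13 (142.144.0.0 - 142.151.255.255)
  142.149.0.0/17 (142.149.0.0 - 142.149.127.255)
  142.149.64.0/20 (142.149.64.0 - 142.149.79.255)
Total matching entries: 5.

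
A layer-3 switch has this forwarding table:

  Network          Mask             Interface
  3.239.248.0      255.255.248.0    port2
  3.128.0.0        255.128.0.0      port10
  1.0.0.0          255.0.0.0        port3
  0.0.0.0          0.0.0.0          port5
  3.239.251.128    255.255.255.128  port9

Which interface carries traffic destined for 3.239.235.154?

Routes whose prefix contains 3.239.235.154:
  0.0.0.0/0 (default, matches everything) -> port5
  3.128.0.0/9 (3.128.0.0 - 3.255.255.255) -> port10
More-specific entries that do NOT match:
  3.239.251.128/25 (3.239.251.128 - 3.239.251.255) does not contain 3.239.235.154
  3.239.248.0/21 (3.239.248.0 - 3.239.255.255) does not contain 3.239.235.154
Longest matching prefix is /9 -> interface port10.

port10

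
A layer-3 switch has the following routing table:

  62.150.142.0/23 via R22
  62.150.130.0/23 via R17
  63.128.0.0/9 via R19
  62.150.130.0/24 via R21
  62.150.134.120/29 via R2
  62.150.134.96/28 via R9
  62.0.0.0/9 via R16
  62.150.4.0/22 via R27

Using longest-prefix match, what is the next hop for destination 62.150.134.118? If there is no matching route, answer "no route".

no route

No entry's prefix contains 62.150.134.118; there is no default route.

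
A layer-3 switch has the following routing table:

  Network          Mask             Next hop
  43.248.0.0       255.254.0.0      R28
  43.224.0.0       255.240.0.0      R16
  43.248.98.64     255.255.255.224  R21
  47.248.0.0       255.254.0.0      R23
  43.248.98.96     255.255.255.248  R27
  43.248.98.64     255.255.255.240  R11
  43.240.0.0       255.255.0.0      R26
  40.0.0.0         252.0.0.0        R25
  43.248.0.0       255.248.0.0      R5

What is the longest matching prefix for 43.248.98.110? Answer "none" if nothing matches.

Entries matching 43.248.98.110:
  40.0.0.0/6 (40.0.0.0 - 43.255.255.255)
  43.248.0.0/13 (43.248.0.0 - 43.255.255.255)
  43.248.0.0/15 (43.248.0.0 - 43.249.255.255)
Most specific is 43.248.0.0/15.

43.248.0.0/15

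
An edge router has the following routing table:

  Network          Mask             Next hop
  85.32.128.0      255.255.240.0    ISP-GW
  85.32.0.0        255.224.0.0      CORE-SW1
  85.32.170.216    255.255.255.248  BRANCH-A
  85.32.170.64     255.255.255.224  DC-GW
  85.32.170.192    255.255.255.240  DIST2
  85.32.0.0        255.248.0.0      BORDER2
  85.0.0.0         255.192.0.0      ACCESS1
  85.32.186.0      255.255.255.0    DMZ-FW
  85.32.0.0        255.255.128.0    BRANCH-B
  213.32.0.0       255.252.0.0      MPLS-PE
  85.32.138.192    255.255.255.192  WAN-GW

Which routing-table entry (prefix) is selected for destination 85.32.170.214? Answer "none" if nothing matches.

Entries matching 85.32.170.214:
  85.0.0.0/10 (85.0.0.0 - 85.63.255.255)
  85.32.0.0/11 (85.32.0.0 - 85.63.255.255)
  85.32.0.0/13 (85.32.0.0 - 85.39.255.255)
Most specific is 85.32.0.0/13.

85.32.0.0/13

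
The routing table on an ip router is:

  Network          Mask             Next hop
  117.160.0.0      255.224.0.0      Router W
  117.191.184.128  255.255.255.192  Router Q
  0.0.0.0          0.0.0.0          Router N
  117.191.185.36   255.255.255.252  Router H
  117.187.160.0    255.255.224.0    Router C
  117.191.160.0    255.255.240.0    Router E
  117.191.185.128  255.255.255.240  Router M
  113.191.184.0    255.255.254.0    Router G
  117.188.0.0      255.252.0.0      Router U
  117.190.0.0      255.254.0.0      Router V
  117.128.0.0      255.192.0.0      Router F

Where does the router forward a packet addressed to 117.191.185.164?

Routes whose prefix contains 117.191.185.164:
  0.0.0.0/0 (default, matches everything) -> Router N
  117.128.0.0/10 (117.128.0.0 - 117.191.255.255) -> Router F
  117.160.0.0/11 (117.160.0.0 - 117.191.255.255) -> Router W
  117.188.0.0/14 (117.188.0.0 - 117.191.255.255) -> Router U
  117.190.0.0/15 (117.190.0.0 - 117.191.255.255) -> Router V
More-specific entries that do NOT match:
  117.191.185.36/30 (117.191.185.36 - 117.191.185.39) does not contain 117.191.185.164
  117.191.185.128/28 (117.191.185.128 - 117.191.185.143) does not contain 117.191.185.164
  117.191.184.128/26 (117.191.184.128 - 117.191.184.191) does not contain 117.191.185.164
  113.191.184.0/23 (113.191.184.0 - 113.191.185.255) does not contain 117.191.185.164
  117.191.160.0/20 (117.191.160.0 - 117.191.175.255) does not contain 117.191.185.164
  117.187.160.0/19 (117.187.160.0 - 117.187.191.255) does not contain 117.191.185.164
Longest matching prefix is /15 -> next hop Router V.

Router V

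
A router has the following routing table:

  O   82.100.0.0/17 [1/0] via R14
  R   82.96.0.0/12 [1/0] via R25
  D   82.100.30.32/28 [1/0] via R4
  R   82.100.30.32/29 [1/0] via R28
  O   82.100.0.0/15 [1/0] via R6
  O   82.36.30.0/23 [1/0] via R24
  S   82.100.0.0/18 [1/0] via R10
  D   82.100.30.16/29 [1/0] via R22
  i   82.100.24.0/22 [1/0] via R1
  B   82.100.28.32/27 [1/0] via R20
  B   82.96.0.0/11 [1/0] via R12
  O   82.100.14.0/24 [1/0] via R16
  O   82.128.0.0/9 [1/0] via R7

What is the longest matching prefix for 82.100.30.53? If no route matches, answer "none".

82.100.0.0/18

Entries matching 82.100.30.53:
  82.96.0.0/11 (82.96.0.0 - 82.127.255.255)
  82.96.0.0/12 (82.96.0.0 - 82.111.255.255)
  82.100.0.0/15 (82.100.0.0 - 82.101.255.255)
  82.100.0.0/17 (82.100.0.0 - 82.100.127.255)
  82.100.0.0/18 (82.100.0.0 - 82.100.63.255)
Most specific is 82.100.0.0/18.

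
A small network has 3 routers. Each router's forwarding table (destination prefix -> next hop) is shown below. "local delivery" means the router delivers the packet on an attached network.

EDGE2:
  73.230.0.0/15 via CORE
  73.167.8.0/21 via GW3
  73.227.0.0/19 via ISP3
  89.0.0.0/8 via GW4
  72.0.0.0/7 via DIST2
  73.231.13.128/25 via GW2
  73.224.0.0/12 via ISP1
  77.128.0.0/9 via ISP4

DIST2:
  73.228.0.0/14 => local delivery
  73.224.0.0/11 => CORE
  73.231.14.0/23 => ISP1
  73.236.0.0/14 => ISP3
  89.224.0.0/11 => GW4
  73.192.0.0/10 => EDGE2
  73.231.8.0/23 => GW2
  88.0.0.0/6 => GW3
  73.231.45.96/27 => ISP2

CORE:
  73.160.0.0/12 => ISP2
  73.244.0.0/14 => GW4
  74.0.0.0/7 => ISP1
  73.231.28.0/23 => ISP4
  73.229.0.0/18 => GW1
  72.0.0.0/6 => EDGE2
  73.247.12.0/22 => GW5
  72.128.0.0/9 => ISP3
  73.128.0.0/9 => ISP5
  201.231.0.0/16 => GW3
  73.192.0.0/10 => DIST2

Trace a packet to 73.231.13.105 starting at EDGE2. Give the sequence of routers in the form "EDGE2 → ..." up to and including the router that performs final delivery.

At EDGE2: longest match for 73.231.13.105 is 73.230.0.0/15 -> CORE
At CORE: longest match for 73.231.13.105 is 73.192.0.0/10 -> DIST2
At DIST2: longest match for 73.231.13.105 is 73.228.0.0/14 -> local delivery

EDGE2 → CORE → DIST2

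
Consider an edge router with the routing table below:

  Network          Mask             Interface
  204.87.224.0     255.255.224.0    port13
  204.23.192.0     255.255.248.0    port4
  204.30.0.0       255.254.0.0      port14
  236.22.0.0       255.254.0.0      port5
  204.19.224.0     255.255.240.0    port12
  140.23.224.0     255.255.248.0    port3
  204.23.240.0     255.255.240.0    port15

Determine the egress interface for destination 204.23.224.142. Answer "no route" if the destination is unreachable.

no route

No entry's prefix contains 204.23.224.142; there is no default route.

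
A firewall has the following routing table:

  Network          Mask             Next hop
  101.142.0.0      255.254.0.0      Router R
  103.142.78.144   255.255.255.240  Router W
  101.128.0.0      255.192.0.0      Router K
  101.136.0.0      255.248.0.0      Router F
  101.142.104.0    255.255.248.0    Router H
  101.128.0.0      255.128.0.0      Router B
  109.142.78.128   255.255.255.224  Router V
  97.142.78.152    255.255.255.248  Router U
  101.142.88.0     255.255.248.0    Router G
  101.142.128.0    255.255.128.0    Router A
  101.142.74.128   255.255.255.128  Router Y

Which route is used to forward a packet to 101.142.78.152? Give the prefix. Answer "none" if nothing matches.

101.142.0.0/15

Entries matching 101.142.78.152:
  101.128.0.0/9 (101.128.0.0 - 101.255.255.255)
  101.128.0.0/10 (101.128.0.0 - 101.191.255.255)
  101.136.0.0/13 (101.136.0.0 - 101.143.255.255)
  101.142.0.0/15 (101.142.0.0 - 101.143.255.255)
Most specific is 101.142.0.0/15.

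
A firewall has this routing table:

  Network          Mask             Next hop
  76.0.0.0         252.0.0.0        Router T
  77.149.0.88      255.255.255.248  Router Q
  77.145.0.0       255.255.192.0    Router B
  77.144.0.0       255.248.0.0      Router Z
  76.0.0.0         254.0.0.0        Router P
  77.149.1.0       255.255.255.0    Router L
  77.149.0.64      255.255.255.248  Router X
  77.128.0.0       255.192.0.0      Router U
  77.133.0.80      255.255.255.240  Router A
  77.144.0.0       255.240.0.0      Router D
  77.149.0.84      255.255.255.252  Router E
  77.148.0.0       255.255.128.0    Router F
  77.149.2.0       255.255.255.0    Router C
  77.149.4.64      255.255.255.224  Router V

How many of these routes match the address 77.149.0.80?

Prefixes containing 77.149.0.80:
  76.0.0.0/6 (76.0.0.0 - 79.255.255.255)
  76.0.0.0/7 (76.0.0.0 - 77.255.255.255)
  77.128.0.0/10 (77.128.0.0 - 77.191.255.255)
  77.144.0.0/12 (77.144.0.0 - 77.159.255.255)
  77.144.0.0/13 (77.144.0.0 - 77.151.255.255)
Total matching entries: 5.

5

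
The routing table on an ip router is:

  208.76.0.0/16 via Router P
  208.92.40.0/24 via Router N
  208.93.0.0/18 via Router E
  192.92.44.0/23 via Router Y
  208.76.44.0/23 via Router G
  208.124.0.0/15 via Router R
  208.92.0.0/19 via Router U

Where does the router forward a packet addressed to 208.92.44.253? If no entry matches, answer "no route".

No entry's prefix contains 208.92.44.253; there is no default route.

no route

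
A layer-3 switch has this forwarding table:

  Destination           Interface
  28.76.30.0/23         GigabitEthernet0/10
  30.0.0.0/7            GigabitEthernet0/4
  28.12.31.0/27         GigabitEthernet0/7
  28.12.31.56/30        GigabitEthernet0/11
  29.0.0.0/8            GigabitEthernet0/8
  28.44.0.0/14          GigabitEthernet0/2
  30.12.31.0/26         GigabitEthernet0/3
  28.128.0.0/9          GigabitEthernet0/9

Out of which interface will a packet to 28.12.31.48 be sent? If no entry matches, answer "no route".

no route

No entry's prefix contains 28.12.31.48; there is no default route.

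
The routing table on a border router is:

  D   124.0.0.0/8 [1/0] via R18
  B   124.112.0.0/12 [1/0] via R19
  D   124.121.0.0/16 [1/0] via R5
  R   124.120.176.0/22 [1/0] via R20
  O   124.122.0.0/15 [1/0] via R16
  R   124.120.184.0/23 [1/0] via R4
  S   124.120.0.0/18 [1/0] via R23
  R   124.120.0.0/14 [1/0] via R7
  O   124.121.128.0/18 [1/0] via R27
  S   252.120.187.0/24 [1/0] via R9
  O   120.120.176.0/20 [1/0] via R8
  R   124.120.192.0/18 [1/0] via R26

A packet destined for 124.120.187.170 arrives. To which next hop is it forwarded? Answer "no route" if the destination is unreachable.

Routes whose prefix contains 124.120.187.170:
  124.0.0.0/8 (124.0.0.0 - 124.255.255.255) -> R18
  124.112.0.0/12 (124.112.0.0 - 124.127.255.255) -> R19
  124.120.0.0/14 (124.120.0.0 - 124.123.255.255) -> R7
More-specific entries that do NOT match:
  252.120.187.0/24 (252.120.187.0 - 252.120.187.255) does not contain 124.120.187.170
  124.120.184.0/23 (124.120.184.0 - 124.120.185.255) does not contain 124.120.187.170
  124.120.176.0/22 (124.120.176.0 - 124.120.179.255) does not contain 124.120.187.170
  120.120.176.0/20 (120.120.176.0 - 120.120.191.255) does not contain 124.120.187.170
  124.120.0.0/18 (124.120.0.0 - 124.120.63.255) does not contain 124.120.187.170
  124.121.128.0/18 (124.121.128.0 - 124.121.191.255) does not contain 124.120.187.170
  124.120.192.0/18 (124.120.192.0 - 124.120.255.255) does not contain 124.120.187.170
  124.121.0.0/16 (124.121.0.0 - 124.121.255.255) does not contain 124.120.187.170
  124.122.0.0/15 (124.122.0.0 - 124.123.255.255) does not contain 124.120.187.170
Longest matching prefix is /14 -> next hop R7.

R7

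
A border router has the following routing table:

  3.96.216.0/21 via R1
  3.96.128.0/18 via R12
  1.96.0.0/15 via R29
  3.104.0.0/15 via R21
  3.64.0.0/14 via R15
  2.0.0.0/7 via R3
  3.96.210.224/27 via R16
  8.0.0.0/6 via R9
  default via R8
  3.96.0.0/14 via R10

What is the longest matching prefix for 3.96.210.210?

Entries matching 3.96.210.210:
  0.0.0.0/0 (default, matches everything)
  2.0.0.0/7 (2.0.0.0 - 3.255.255.255)
  3.96.0.0/14 (3.96.0.0 - 3.99.255.255)
Most specific is 3.96.0.0/14.

3.96.0.0/14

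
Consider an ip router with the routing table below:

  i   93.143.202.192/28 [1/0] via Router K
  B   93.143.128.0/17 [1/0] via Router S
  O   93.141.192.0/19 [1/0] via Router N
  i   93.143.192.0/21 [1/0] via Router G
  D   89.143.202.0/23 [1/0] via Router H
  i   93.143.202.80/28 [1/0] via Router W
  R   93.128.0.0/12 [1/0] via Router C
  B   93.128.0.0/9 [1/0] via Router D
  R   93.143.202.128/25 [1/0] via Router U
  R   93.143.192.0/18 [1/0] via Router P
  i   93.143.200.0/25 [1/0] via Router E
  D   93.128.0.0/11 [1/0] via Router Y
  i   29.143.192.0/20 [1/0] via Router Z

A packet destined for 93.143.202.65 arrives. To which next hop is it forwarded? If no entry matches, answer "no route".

Router P

Routes whose prefix contains 93.143.202.65:
  93.128.0.0/9 (93.128.0.0 - 93.255.255.255) -> Router D
  93.128.0.0/11 (93.128.0.0 - 93.159.255.255) -> Router Y
  93.128.0.0/12 (93.128.0.0 - 93.143.255.255) -> Router C
  93.143.128.0/17 (93.143.128.0 - 93.143.255.255) -> Router S
  93.143.192.0/18 (93.143.192.0 - 93.143.255.255) -> Router P
More-specific entries that do NOT match:
  93.143.202.192/28 (93.143.202.192 - 93.143.202.207) does not contain 93.143.202.65
  93.143.202.80/28 (93.143.202.80 - 93.143.202.95) does not contain 93.143.202.65
  93.143.202.128/25 (93.143.202.128 - 93.143.202.255) does not contain 93.143.202.65
  93.143.200.0/25 (93.143.200.0 - 93.143.200.127) does not contain 93.143.202.65
  89.143.202.0/23 (89.143.202.0 - 89.143.203.255) does not contain 93.143.202.65
  93.143.192.0/21 (93.143.192.0 - 93.143.199.255) does not contain 93.143.202.65
  29.143.192.0/20 (29.143.192.0 - 29.143.207.255) does not contain 93.143.202.65
  93.141.192.0/19 (93.141.192.0 - 93.141.223.255) does not contain 93.143.202.65
Longest matching prefix is /18 -> next hop Router P.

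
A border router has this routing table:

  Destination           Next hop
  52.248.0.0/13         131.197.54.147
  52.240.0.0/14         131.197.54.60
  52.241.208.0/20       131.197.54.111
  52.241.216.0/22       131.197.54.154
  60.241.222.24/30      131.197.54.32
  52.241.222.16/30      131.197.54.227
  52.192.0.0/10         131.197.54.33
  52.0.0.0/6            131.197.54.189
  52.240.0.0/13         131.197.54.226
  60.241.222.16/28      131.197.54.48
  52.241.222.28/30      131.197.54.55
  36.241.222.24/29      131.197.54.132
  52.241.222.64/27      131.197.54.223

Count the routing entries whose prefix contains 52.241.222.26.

Prefixes containing 52.241.222.26:
  52.0.0.0/6 (52.0.0.0 - 55.255.255.255)
  52.192.0.0/10 (52.192.0.0 - 52.255.255.255)
  52.240.0.0/13 (52.240.0.0 - 52.247.255.255)
  52.240.0.0/14 (52.240.0.0 - 52.243.255.255)
  52.241.208.0/20 (52.241.208.0 - 52.241.223.255)
Total matching entries: 5.

5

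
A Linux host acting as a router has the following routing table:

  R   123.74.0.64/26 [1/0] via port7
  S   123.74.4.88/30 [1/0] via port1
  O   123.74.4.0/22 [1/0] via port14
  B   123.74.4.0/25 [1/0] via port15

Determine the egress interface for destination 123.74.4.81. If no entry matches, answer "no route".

Routes whose prefix contains 123.74.4.81:
  123.74.4.0/22 (123.74.4.0 - 123.74.7.255) -> port14
  123.74.4.0/25 (123.74.4.0 - 123.74.4.127) -> port15
More-specific entries that do NOT match:
  123.74.4.88/30 (123.74.4.88 - 123.74.4.91) does not contain 123.74.4.81
  123.74.0.64/26 (123.74.0.64 - 123.74.0.127) does not contain 123.74.4.81
Longest matching prefix is /25 -> interface port15.

port15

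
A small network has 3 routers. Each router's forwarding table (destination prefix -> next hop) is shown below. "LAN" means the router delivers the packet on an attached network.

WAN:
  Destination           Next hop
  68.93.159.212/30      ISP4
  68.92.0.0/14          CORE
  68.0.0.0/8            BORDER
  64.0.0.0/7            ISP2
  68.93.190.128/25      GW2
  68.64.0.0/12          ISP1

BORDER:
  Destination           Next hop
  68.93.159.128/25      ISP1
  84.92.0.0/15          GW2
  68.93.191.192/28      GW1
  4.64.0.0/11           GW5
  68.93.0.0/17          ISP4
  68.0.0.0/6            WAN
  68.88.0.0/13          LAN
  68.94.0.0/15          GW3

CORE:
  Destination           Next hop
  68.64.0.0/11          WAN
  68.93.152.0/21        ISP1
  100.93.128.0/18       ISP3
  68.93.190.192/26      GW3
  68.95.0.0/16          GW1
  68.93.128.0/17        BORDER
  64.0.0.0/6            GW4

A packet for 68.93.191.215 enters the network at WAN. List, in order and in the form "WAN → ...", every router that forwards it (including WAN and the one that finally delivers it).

WAN → CORE → BORDER

At WAN: longest match for 68.93.191.215 is 68.92.0.0/14 -> CORE
At CORE: longest match for 68.93.191.215 is 68.93.128.0/17 -> BORDER
At BORDER: longest match for 68.93.191.215 is 68.88.0.0/13 -> LAN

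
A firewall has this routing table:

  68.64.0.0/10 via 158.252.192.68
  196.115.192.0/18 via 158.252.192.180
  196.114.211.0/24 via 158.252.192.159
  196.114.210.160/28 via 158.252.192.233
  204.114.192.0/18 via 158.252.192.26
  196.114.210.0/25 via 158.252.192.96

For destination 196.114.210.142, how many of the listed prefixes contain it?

0

No listed prefix contains 196.114.210.142.
Total matching entries: 0.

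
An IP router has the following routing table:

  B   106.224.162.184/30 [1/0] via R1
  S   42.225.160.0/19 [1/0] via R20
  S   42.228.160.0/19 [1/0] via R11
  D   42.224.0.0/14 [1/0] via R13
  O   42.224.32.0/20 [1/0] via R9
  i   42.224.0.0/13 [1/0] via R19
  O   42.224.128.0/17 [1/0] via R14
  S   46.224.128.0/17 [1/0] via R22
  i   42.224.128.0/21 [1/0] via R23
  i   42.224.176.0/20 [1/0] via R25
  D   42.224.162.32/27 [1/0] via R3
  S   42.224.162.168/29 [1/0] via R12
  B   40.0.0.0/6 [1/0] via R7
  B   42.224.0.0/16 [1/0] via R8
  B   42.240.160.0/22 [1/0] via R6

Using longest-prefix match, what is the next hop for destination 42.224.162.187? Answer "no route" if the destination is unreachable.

R14

Routes whose prefix contains 42.224.162.187:
  40.0.0.0/6 (40.0.0.0 - 43.255.255.255) -> R7
  42.224.0.0/13 (42.224.0.0 - 42.231.255.255) -> R19
  42.224.0.0/14 (42.224.0.0 - 42.227.255.255) -> R13
  42.224.0.0/16 (42.224.0.0 - 42.224.255.255) -> R8
  42.224.128.0/17 (42.224.128.0 - 42.224.255.255) -> R14
More-specific entries that do NOT match:
  106.224.162.184/30 (106.224.162.184 - 106.224.162.187) does not contain 42.224.162.187
  42.224.162.168/29 (42.224.162.168 - 42.224.162.175) does not contain 42.224.162.187
  42.224.162.32/27 (42.224.162.32 - 42.224.162.63) does not contain 42.224.162.187
  42.240.160.0/22 (42.240.160.0 - 42.240.163.255) does not contain 42.224.162.187
  42.224.128.0/21 (42.224.128.0 - 42.224.135.255) does not contain 42.224.162.187
  42.224.32.0/20 (42.224.32.0 - 42.224.47.255) does not contain 42.224.162.187
  42.224.176.0/20 (42.224.176.0 - 42.224.191.255) does not contain 42.224.162.187
  42.225.160.0/19 (42.225.160.0 - 42.225.191.255) does not contain 42.224.162.187
  42.228.160.0/19 (42.228.160.0 - 42.228.191.255) does not contain 42.224.162.187
Longest matching prefix is /17 -> next hop R14.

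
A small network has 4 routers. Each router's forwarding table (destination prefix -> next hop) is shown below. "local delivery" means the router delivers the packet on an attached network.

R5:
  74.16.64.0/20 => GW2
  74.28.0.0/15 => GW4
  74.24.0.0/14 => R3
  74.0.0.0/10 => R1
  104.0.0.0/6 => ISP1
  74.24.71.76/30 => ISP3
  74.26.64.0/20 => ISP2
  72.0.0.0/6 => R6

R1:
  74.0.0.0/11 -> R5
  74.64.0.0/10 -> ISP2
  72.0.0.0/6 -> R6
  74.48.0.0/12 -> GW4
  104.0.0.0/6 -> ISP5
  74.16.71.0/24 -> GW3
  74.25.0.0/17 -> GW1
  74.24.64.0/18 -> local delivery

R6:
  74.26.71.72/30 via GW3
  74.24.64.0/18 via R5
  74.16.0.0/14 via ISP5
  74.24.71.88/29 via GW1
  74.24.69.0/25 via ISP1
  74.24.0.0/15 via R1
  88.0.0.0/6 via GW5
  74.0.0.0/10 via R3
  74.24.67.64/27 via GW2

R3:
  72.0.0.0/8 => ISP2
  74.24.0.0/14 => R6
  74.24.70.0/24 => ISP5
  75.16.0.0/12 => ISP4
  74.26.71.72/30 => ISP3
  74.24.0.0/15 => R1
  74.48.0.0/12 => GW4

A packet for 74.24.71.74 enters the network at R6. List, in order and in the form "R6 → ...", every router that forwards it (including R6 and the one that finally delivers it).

At R6: longest match for 74.24.71.74 is 74.24.64.0/18 -> R5
At R5: longest match for 74.24.71.74 is 74.24.0.0/14 -> R3
At R3: longest match for 74.24.71.74 is 74.24.0.0/15 -> R1
At R1: longest match for 74.24.71.74 is 74.24.64.0/18 -> local delivery

R6 → R5 → R3 → R1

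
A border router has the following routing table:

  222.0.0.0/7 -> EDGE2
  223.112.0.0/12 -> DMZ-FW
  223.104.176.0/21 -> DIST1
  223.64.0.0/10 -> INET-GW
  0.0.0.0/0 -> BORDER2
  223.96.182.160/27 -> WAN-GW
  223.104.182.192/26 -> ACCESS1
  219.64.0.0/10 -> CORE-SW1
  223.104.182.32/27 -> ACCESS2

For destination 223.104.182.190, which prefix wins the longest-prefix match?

Entries matching 223.104.182.190:
  0.0.0.0/0 (default, matches everything)
  222.0.0.0/7 (222.0.0.0 - 223.255.255.255)
  223.64.0.0/10 (223.64.0.0 - 223.127.255.255)
  223.104.176.0/21 (223.104.176.0 - 223.104.183.255)
Most specific is 223.104.176.0/21.

223.104.176.0/21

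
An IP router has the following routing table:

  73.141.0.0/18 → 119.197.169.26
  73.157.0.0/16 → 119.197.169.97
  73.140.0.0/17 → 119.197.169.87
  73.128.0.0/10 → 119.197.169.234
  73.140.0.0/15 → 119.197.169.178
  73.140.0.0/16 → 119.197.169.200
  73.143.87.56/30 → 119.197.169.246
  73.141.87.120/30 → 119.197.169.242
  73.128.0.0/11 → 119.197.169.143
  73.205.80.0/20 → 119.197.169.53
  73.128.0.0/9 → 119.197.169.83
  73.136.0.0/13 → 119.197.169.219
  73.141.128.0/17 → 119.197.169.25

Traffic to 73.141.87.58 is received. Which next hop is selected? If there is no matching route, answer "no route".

Routes whose prefix contains 73.141.87.58:
  73.128.0.0/9 (73.128.0.0 - 73.255.255.255) -> 119.197.169.83
  73.128.0.0/10 (73.128.0.0 - 73.191.255.255) -> 119.197.169.234
  73.128.0.0/11 (73.128.0.0 - 73.159.255.255) -> 119.197.169.143
  73.136.0.0/13 (73.136.0.0 - 73.143.255.255) -> 119.197.169.219
  73.140.0.0/15 (73.140.0.0 - 73.141.255.255) -> 119.197.169.178
More-specific entries that do NOT match:
  73.143.87.56/30 (73.143.87.56 - 73.143.87.59) does not contain 73.141.87.58
  73.141.87.120/30 (73.141.87.120 - 73.141.87.123) does not contain 73.141.87.58
  73.205.80.0/20 (73.205.80.0 - 73.205.95.255) does not contain 73.141.87.58
  73.141.0.0/18 (73.141.0.0 - 73.141.63.255) does not contain 73.141.87.58
  73.140.0.0/17 (73.140.0.0 - 73.140.127.255) does not contain 73.141.87.58
  73.141.128.0/17 (73.141.128.0 - 73.141.255.255) does not contain 73.141.87.58
  73.157.0.0/16 (73.157.0.0 - 73.157.255.255) does not contain 73.141.87.58
  73.140.0.0/16 (73.140.0.0 - 73.140.255.255) does not contain 73.141.87.58
Longest matching prefix is /15 -> next hop 119.197.169.178.

119.197.169.178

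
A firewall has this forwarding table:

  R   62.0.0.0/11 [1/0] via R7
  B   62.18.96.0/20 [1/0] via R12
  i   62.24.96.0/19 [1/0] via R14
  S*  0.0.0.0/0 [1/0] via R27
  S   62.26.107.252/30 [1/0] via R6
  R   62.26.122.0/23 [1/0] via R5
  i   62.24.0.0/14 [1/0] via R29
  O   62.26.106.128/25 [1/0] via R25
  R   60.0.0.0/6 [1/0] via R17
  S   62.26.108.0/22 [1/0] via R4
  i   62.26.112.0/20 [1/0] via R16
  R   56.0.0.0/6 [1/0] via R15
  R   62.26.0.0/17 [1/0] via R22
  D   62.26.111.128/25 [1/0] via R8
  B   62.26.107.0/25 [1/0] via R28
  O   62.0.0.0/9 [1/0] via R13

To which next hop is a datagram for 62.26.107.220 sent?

Routes whose prefix contains 62.26.107.220:
  0.0.0.0/0 (default, matches everything) -> R27
  60.0.0.0/6 (60.0.0.0 - 63.255.255.255) -> R17
  62.0.0.0/9 (62.0.0.0 - 62.127.255.255) -> R13
  62.0.0.0/11 (62.0.0.0 - 62.31.255.255) -> R7
  62.24.0.0/14 (62.24.0.0 - 62.27.255.255) -> R29
  62.26.0.0/17 (62.26.0.0 - 62.26.127.255) -> R22
More-specific entries that do NOT match:
  62.26.107.252/30 (62.26.107.252 - 62.26.107.255) does not contain 62.26.107.220
  62.26.106.128/25 (62.26.106.128 - 62.26.106.255) does not contain 62.26.107.220
  62.26.111.128/25 (62.26.111.128 - 62.26.111.255) does not contain 62.26.107.220
  62.26.107.0/25 (62.26.107.0 - 62.26.107.127) does not contain 62.26.107.220
  62.26.122.0/23 (62.26.122.0 - 62.26.123.255) does not contain 62.26.107.220
  62.26.108.0/22 (62.26.108.0 - 62.26.111.255) does not contain 62.26.107.220
  62.18.96.0/20 (62.18.96.0 - 62.18.111.255) does not contain 62.26.107.220
  62.26.112.0/20 (62.26.112.0 - 62.26.127.255) does not contain 62.26.107.220
  62.24.96.0/19 (62.24.96.0 - 62.24.127.255) does not contain 62.26.107.220
Longest matching prefix is /17 -> next hop R22.

R22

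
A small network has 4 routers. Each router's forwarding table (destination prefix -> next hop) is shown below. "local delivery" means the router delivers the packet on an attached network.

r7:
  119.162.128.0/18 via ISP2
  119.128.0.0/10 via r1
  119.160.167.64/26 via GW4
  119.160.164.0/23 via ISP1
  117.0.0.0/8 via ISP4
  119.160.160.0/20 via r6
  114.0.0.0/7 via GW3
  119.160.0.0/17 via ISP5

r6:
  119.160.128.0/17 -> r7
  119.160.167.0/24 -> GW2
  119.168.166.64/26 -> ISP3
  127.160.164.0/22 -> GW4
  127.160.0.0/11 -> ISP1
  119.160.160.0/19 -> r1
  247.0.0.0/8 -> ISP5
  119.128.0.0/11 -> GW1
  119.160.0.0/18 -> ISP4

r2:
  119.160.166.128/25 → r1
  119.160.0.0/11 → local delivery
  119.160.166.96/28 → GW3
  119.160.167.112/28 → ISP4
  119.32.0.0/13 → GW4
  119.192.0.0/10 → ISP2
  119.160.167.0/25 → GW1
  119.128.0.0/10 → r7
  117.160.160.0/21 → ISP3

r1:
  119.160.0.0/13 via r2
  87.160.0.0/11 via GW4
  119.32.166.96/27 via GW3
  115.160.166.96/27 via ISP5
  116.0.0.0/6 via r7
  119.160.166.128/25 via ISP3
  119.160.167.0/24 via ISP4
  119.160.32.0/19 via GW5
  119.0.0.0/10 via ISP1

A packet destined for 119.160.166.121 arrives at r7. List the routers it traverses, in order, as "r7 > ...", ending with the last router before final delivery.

r7 > r6 > r1 > r2

At r7: longest match for 119.160.166.121 is 119.160.160.0/20 -> r6
At r6: longest match for 119.160.166.121 is 119.160.160.0/19 -> r1
At r1: longest match for 119.160.166.121 is 119.160.0.0/13 -> r2
At r2: longest match for 119.160.166.121 is 119.160.0.0/11 -> local delivery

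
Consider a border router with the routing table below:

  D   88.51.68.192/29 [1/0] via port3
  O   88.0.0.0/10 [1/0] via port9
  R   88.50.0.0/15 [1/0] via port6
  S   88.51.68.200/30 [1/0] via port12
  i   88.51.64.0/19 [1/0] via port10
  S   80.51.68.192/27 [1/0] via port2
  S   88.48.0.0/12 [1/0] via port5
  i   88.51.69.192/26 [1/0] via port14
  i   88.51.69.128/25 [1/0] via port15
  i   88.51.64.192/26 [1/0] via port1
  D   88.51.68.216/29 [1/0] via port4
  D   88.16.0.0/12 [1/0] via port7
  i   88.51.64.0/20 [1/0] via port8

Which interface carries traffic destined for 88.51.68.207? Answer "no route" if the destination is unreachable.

Routes whose prefix contains 88.51.68.207:
  88.0.0.0/10 (88.0.0.0 - 88.63.255.255) -> port9
  88.48.0.0/12 (88.48.0.0 - 88.63.255.255) -> port5
  88.50.0.0/15 (88.50.0.0 - 88.51.255.255) -> port6
  88.51.64.0/19 (88.51.64.0 - 88.51.95.255) -> port10
  88.51.64.0/20 (88.51.64.0 - 88.51.79.255) -> port8
More-specific entries that do NOT match:
  88.51.68.200/30 (88.51.68.200 - 88.51.68.203) does not contain 88.51.68.207
  88.51.68.192/29 (88.51.68.192 - 88.51.68.199) does not contain 88.51.68.207
  88.51.68.216/29 (88.51.68.216 - 88.51.68.223) does not contain 88.51.68.207
  80.51.68.192/27 (80.51.68.192 - 80.51.68.223) does not contain 88.51.68.207
  88.51.69.192/26 (88.51.69.192 - 88.51.69.255) does not contain 88.51.68.207
  88.51.64.192/26 (88.51.64.192 - 88.51.64.255) does not contain 88.51.68.207
  88.51.69.128/25 (88.51.69.128 - 88.51.69.255) does not contain 88.51.68.207
Longest matching prefix is /20 -> interface port8.

port8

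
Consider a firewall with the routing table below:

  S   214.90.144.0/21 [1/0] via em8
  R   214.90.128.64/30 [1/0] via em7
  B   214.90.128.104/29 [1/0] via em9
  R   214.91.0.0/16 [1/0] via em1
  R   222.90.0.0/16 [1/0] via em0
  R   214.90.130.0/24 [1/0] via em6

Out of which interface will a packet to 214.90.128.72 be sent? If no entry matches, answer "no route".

No entry's prefix contains 214.90.128.72; there is no default route.

no route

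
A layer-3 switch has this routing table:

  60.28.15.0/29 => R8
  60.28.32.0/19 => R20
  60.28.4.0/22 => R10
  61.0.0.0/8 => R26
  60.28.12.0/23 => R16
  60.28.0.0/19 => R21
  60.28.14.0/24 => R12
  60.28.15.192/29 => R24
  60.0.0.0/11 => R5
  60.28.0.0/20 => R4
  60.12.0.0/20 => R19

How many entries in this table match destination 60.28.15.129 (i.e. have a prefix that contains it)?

3

Prefixes containing 60.28.15.129:
  60.0.0.0/11 (60.0.0.0 - 60.31.255.255)
  60.28.0.0/19 (60.28.0.0 - 60.28.31.255)
  60.28.0.0/20 (60.28.0.0 - 60.28.15.255)
Total matching entries: 3.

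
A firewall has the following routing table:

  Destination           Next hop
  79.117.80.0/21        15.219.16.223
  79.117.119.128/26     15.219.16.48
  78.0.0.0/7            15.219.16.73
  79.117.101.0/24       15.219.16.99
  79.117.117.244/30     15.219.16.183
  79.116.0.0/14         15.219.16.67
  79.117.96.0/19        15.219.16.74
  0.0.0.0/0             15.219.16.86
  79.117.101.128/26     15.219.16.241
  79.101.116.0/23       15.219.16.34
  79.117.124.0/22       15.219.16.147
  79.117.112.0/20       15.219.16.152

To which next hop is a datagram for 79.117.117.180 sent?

15.219.16.152

Routes whose prefix contains 79.117.117.180:
  0.0.0.0/0 (default, matches everything) -> 15.219.16.86
  78.0.0.0/7 (78.0.0.0 - 79.255.255.255) -> 15.219.16.73
  79.116.0.0/14 (79.116.0.0 - 79.119.255.255) -> 15.219.16.67
  79.117.96.0/19 (79.117.96.0 - 79.117.127.255) -> 15.219.16.74
  79.117.112.0/20 (79.117.112.0 - 79.117.127.255) -> 15.219.16.152
More-specific entries that do NOT match:
  79.117.117.244/30 (79.117.117.244 - 79.117.117.247) does not contain 79.117.117.180
  79.117.119.128/26 (79.117.119.128 - 79.117.119.191) does not contain 79.117.117.180
  79.117.101.128/26 (79.117.101.128 - 79.117.101.191) does not contain 79.117.117.180
  79.117.101.0/24 (79.117.101.0 - 79.117.101.255) does not contain 79.117.117.180
  79.101.116.0/23 (79.101.116.0 - 79.101.117.255) does not contain 79.117.117.180
  79.117.124.0/22 (79.117.124.0 - 79.117.127.255) does not contain 79.117.117.180
  79.117.80.0/21 (79.117.80.0 - 79.117.87.255) does not contain 79.117.117.180
Longest matching prefix is /20 -> next hop 15.219.16.152.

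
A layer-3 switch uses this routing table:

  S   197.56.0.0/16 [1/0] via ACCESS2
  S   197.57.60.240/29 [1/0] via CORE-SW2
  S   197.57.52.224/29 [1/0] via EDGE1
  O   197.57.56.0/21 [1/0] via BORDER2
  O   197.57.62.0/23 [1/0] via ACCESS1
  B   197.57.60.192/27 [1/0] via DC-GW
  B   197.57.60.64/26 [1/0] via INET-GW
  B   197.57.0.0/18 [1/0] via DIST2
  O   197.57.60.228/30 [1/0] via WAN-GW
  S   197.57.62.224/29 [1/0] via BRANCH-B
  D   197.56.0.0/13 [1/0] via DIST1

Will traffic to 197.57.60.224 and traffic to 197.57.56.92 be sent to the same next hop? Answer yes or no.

197.57.60.224: longest match 197.57.56.0/21 -> BORDER2
197.57.56.92: longest match 197.57.56.0/21 -> BORDER2

yes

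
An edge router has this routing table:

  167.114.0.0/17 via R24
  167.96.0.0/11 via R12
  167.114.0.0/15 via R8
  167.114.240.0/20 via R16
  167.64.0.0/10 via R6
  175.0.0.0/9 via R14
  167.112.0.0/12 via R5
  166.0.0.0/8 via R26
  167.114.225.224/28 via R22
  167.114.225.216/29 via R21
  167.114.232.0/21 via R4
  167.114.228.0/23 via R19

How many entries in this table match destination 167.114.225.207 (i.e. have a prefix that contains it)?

4

Prefixes containing 167.114.225.207:
  167.64.0.0/10 (167.64.0.0 - 167.127.255.255)
  167.96.0.0/11 (167.96.0.0 - 167.127.255.255)
  167.112.0.0/12 (167.112.0.0 - 167.127.255.255)
  167.114.0.0/15 (167.114.0.0 - 167.115.255.255)
Total matching entries: 4.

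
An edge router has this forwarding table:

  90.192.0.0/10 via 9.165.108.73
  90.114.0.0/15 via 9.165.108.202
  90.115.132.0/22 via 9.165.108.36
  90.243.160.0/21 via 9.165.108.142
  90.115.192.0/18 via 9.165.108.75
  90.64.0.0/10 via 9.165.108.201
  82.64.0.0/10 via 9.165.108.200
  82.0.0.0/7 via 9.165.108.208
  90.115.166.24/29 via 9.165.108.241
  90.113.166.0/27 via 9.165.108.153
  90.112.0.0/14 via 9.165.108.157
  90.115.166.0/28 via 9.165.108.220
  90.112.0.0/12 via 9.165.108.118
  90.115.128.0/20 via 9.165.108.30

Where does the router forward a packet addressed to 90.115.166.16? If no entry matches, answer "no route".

9.165.108.202

Routes whose prefix contains 90.115.166.16:
  90.64.0.0/10 (90.64.0.0 - 90.127.255.255) -> 9.165.108.201
  90.112.0.0/12 (90.112.0.0 - 90.127.255.255) -> 9.165.108.118
  90.112.0.0/14 (90.112.0.0 - 90.115.255.255) -> 9.165.108.157
  90.114.0.0/15 (90.114.0.0 - 90.115.255.255) -> 9.165.108.202
More-specific entries that do NOT match:
  90.115.166.24/29 (90.115.166.24 - 90.115.166.31) does not contain 90.115.166.16
  90.115.166.0/28 (90.115.166.0 - 90.115.166.15) does not contain 90.115.166.16
  90.113.166.0/27 (90.113.166.0 - 90.113.166.31) does not contain 90.115.166.16
  90.115.132.0/22 (90.115.132.0 - 90.115.135.255) does not contain 90.115.166.16
  90.243.160.0/21 (90.243.160.0 - 90.243.167.255) does not contain 90.115.166.16
  90.115.128.0/20 (90.115.128.0 - 90.115.143.255) does not contain 90.115.166.16
  90.115.192.0/18 (90.115.192.0 - 90.115.255.255) does not contain 90.115.166.16
Longest matching prefix is /15 -> next hop 9.165.108.202.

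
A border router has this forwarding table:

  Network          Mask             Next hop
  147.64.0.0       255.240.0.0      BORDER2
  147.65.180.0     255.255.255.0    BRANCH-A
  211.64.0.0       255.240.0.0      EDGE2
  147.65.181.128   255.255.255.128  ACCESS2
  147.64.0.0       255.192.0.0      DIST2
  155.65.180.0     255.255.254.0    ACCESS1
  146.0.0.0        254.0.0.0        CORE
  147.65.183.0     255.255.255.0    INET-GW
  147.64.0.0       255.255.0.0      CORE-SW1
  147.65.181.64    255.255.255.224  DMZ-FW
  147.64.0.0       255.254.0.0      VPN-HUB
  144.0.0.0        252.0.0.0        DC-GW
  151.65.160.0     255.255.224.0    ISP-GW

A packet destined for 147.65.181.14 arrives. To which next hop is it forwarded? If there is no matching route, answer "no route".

Routes whose prefix contains 147.65.181.14:
  144.0.0.0/6 (144.0.0.0 - 147.255.255.255) -> DC-GW
  146.0.0.0/7 (146.0.0.0 - 147.255.255.255) -> CORE
  147.64.0.0/10 (147.64.0.0 - 147.127.255.255) -> DIST2
  147.64.0.0/12 (147.64.0.0 - 147.79.255.255) -> BORDER2
  147.64.0.0/15 (147.64.0.0 - 147.65.255.255) -> VPN-HUB
More-specific entries that do NOT match:
  147.65.181.64/27 (147.65.181.64 - 147.65.181.95) does not contain 147.65.181.14
  147.65.181.128/25 (147.65.181.128 - 147.65.181.255) does not contain 147.65.181.14
  147.65.180.0/24 (147.65.180.0 - 147.65.180.255) does not contain 147.65.181.14
  147.65.183.0/24 (147.65.183.0 - 147.65.183.255) does not contain 147.65.181.14
  155.65.180.0/23 (155.65.180.0 - 155.65.181.255) does not contain 147.65.181.14
  151.65.160.0/19 (151.65.160.0 - 151.65.191.255) does not contain 147.65.181.14
  147.64.0.0/16 (147.64.0.0 - 147.64.255.255) does not contain 147.65.181.14
Longest matching prefix is /15 -> next hop VPN-HUB.

VPN-HUB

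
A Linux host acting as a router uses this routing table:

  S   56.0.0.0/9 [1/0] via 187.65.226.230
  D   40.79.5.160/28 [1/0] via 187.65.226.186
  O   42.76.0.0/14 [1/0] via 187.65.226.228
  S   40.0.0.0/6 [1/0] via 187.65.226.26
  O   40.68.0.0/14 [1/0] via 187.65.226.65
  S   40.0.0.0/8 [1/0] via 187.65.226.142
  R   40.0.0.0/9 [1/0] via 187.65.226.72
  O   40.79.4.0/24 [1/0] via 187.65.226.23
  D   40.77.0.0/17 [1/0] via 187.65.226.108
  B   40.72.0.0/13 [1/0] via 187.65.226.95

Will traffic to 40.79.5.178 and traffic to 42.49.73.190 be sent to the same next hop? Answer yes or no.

no

40.79.5.178: longest match 40.72.0.0/13 -> 187.65.226.95
42.49.73.190: longest match 40.0.0.0/6 -> 187.65.226.26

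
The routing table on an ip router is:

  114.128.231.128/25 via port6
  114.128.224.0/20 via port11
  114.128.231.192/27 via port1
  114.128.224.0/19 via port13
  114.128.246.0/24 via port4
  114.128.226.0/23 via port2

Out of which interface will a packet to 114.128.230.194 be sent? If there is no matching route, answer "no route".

Routes whose prefix contains 114.128.230.194:
  114.128.224.0/19 (114.128.224.0 - 114.128.255.255) -> port13
  114.128.224.0/20 (114.128.224.0 - 114.128.239.255) -> port11
More-specific entries that do NOT match:
  114.128.231.192/27 (114.128.231.192 - 114.128.231.223) does not contain 114.128.230.194
  114.128.231.128/25 (114.128.231.128 - 114.128.231.255) does not contain 114.128.230.194
  114.128.246.0/24 (114.128.246.0 - 114.128.246.255) does not contain 114.128.230.194
  114.128.226.0/23 (114.128.226.0 - 114.128.227.255) does not contain 114.128.230.194
Longest matching prefix is /20 -> interface port11.

port11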